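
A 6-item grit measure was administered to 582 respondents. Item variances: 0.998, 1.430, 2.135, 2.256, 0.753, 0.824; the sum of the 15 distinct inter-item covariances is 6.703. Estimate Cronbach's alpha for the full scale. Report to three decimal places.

Σσᵢ² = 0.998 + 1.430 + 2.135 + 2.256 + 0.753 + 0.824 = 8.396
Sum of distinct covariances = 6.703
σ²_total = Σσᵢ² + 2·Σcov = 8.396 + 2 × 6.703 = 21.802
α = (6/5)·(1 − 8.396/21.802) = 0.738

Cronbach's alpha = 0.738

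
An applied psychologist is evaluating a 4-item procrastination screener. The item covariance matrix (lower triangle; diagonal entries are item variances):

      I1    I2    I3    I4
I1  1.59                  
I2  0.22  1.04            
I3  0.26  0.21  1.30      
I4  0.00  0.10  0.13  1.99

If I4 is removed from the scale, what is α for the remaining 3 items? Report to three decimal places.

α = 0.390

Remaining items: I1, I2, I3 (k = 3).
Σσᵢ² = 1.59 + 1.04 + 1.30 = 3.93
σ²_T = 3.93 + 2 × 0.69 = 5.31
α (item deleted) = (3/2)·(1 − 3.93/5.31) = 0.390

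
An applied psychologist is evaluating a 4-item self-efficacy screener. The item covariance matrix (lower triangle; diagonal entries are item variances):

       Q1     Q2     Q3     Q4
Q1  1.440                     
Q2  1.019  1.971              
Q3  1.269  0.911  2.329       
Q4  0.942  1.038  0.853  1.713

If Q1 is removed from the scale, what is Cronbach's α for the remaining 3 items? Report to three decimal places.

α = 0.724

Remaining items: Q2, Q3, Q4 (k = 3).
ΣVar(i) = 1.971 + 2.329 + 1.713 = 6.013
σ²_T = 6.013 + 2 × 2.802 = 11.617
α (item deleted) = (3/2)·(1 − 6.013/11.617) = 0.724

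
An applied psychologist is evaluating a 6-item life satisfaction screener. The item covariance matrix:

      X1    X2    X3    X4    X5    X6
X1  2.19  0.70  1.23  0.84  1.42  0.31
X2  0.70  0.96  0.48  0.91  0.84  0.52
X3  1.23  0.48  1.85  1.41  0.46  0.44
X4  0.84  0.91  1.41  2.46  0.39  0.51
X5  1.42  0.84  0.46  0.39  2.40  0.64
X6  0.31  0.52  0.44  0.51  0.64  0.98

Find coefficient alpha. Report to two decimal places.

coefficient alpha = 0.81

sum of item variances = 2.19 + 0.96 + 1.85 + 2.46 + 2.40 + 0.98 = 10.84
Sum of the distinct covariances = 11.10
σ²_T = 10.84 + 2 × 11.10 = 33.04
α = (k/(k−1))·(1 − sum of item variances/σ²_T) = (6/5)·(1 − 10.84/33.04) = 0.81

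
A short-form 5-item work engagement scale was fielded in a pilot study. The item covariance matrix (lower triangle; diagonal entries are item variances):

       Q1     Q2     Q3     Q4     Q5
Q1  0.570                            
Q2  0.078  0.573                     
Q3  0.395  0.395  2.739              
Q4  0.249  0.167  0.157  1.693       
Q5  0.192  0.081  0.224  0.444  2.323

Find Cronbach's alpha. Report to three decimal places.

α = 0.470

sum of item variances = 0.570 + 0.573 + 2.739 + 1.693 + 2.323 = 7.898
Sum of off-diagonal covariances = 2.382
σ²_T = 7.898 + 2 × 2.382 = 12.662
α = (k/(k−1))·(1 − sum of item variances/σ²_T) = (5/4)·(1 − 7.898/12.662) = 0.470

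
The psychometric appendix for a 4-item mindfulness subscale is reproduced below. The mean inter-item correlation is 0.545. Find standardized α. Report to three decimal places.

Standardized α = k·r̄ / (1 + (k−1)·r̄) = 4 × 0.545 / (1 + 3 × 0.545)
  = 2.1800 / 2.6350 = 0.827

standardized α = 0.827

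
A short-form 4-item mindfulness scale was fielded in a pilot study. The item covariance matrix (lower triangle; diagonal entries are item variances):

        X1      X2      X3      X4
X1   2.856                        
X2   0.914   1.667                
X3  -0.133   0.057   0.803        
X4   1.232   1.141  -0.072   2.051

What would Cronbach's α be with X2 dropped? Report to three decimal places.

Cronbach's α = 0.397

Remaining items: X1, X3, X4 (k = 3).
ΣVar(i) = 2.856 + 0.803 + 2.051 = 5.710
Var(T) = 5.710 + 2 × 1.027 = 7.764
α (item deleted) = (3/2)·(1 − 5.710/7.764) = 0.397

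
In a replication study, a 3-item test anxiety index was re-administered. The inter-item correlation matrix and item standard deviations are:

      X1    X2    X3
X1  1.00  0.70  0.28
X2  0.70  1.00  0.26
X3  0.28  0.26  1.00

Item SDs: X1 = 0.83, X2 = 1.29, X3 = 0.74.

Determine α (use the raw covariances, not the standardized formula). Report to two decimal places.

α = 0.67

Σσ²ᵢ = 0.83² + 1.29² + 0.74² = 2.9006
Covariances σ_ij = r_ij · s_i · s_j:
  σ(X1,X2) = 0.70 × 0.83 × 1.29 = 0.7495
  σ(X1,X3) = 0.28 × 0.83 × 0.74 = 0.1720
  σ(X2,X3) = 0.26 × 1.29 × 0.74 = 0.2482
σ²_T = Σσ²ᵢ + 2·Σσ_ij = 2.9006 + 2 × 1.1697 = 5.2400
α = (3/2)·(1 − 2.9006/5.2400) = 0.67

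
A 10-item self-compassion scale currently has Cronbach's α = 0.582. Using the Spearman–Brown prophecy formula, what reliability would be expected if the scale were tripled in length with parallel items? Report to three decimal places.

Length factor m = 3
α' = m·α / (1 + (m−1)·α)
   = 3 × 0.582 / (1 + (3 − 1) × 0.582)
   = 1.7460 / 2.1640 = 0.807

predicted reliability = 0.807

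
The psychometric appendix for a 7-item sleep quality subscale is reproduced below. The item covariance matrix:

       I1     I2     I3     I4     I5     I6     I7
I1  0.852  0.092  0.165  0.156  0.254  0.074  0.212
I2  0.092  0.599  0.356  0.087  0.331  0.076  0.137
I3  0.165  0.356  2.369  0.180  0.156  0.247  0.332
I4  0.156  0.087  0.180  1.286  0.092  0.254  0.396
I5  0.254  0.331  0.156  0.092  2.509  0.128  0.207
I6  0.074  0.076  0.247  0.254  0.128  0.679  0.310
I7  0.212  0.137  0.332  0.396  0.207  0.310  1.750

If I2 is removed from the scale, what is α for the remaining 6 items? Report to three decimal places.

α = 0.481

Remaining items: I1, I3, I4, I5, I6, I7 (k = 6).
Σσᵢ² = 0.852 + 2.369 + 1.286 + 2.509 + 0.679 + 1.750 = 9.445
total variance = 9.445 + 2 × 3.163 = 15.771
α (item deleted) = (6/5)·(1 − 9.445/15.771) = 0.481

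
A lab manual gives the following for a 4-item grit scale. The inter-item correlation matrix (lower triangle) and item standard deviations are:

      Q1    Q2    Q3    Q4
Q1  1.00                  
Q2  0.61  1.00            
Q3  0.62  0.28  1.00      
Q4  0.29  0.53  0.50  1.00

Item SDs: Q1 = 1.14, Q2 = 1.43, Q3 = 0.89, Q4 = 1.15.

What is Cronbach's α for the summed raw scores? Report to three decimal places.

Σσ²ᵢ = 1.14² + 1.43² + 0.89² + 1.15² = 5.4591
Covariances σ_ij = r_ij · s_i · s_j:
  σ(Q1,Q2) = 0.61 × 1.14 × 1.43 = 0.9944
  σ(Q1,Q3) = 0.62 × 1.14 × 0.89 = 0.6291
  σ(Q1,Q4) = 0.29 × 1.14 × 1.15 = 0.3802
  σ(Q2,Q3) = 0.28 × 1.43 × 0.89 = 0.3564
  σ(Q2,Q4) = 0.53 × 1.43 × 1.15 = 0.8716
  σ(Q3,Q4) = 0.50 × 0.89 × 1.15 = 0.5117
σ²_T = Σσ²ᵢ + 2·Σσ_ij = 5.4591 + 2 × 3.7434 = 12.9459
α = (4/3)·(1 − 5.4591/12.9459) = 0.771

α = 0.771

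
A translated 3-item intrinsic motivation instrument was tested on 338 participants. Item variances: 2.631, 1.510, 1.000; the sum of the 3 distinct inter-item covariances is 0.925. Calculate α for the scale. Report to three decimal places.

α = 0.397

Σσᵢ² = 2.631 + 1.510 + 1.000 = 5.141
Sum of distinct covariances = 0.925
σ²_T = Σσᵢ² + 2·Σcov = 5.141 + 2 × 0.925 = 6.991
α = (3/2)·(1 − 5.141/6.991) = 0.397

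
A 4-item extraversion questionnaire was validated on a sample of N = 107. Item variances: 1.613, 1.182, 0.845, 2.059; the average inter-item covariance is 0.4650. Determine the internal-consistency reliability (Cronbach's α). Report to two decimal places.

Cronbach's α = 0.66

ΣVar(i) = 1.613 + 1.182 + 0.845 + 2.059 = 5.699
Sum of the 6 distinct covariances = 6 × 0.4650 = 2.7900
total variance = ΣVar(i) + 2·Σcov = 5.699 + 2 × 2.7900 = 11.2790
α = (4/3)·(1 − 5.699/11.2790) = 0.66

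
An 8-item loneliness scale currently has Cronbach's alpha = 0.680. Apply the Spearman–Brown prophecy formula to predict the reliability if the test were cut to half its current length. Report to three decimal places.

Length factor m = 1/2
α' = m·α / (1 − (1−m)·α)
   = 1/2 × 0.680 / (1 − (1 − 1/2) × 0.680)
   = 0.3400 / 0.6600 = 0.515

predicted reliability = 0.515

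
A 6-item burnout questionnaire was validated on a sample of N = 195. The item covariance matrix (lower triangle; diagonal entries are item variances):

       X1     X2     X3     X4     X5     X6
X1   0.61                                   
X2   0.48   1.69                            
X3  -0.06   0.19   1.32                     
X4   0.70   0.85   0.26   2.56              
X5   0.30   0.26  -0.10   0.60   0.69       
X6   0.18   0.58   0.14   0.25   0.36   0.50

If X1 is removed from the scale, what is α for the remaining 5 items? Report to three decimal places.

Remaining items: X2, X3, X4, X5, X6 (k = 5).
ΣVar(i) = 1.69 + 1.32 + 2.56 + 0.69 + 0.50 = 6.76
total variance = 6.76 + 2 × 3.39 = 13.54
α (item deleted) = (5/4)·(1 − 6.76/13.54) = 0.626

α = 0.626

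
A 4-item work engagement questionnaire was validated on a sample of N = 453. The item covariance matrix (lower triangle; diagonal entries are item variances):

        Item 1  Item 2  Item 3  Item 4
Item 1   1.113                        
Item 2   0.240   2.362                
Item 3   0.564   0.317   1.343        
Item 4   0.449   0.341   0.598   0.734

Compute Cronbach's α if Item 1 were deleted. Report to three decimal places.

Cronbach's α = 0.542

Remaining items: Item 2, Item 3, Item 4 (k = 3).
Σσ²ᵢ = 2.362 + 1.343 + 0.734 = 4.439
σ²_T = 4.439 + 2 × 1.256 = 6.951
α (item deleted) = (3/2)·(1 − 4.439/6.951) = 0.542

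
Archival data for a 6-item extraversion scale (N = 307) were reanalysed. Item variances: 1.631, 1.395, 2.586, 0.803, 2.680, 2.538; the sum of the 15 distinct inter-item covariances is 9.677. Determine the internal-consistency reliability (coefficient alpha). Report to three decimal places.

α = 0.750

ΣVar(i) = 1.631 + 1.395 + 2.586 + 0.803 + 2.680 + 2.538 = 11.633
Sum of distinct covariances = 9.677
Var(T) = ΣVar(i) + 2·Σcov = 11.633 + 2 × 9.677 = 30.987
α = (6/5)·(1 − 11.633/30.987) = 0.750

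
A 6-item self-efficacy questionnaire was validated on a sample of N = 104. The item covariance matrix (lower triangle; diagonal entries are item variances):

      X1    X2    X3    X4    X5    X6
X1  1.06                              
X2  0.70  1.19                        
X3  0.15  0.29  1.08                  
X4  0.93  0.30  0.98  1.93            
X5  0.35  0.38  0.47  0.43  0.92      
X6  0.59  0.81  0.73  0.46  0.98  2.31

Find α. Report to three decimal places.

Σσ²ᵢ = 1.06 + 1.19 + 1.08 + 1.93 + 0.92 + 2.31 = 8.49
Σ_{i<j} σ_ij = 8.55
total variance = 8.49 + 2 × 8.55 = 25.59
α = (k/(k−1))·(1 − Σσ²ᵢ/total variance) = (6/5)·(1 − 8.49/25.59) = 0.802

α = 0.802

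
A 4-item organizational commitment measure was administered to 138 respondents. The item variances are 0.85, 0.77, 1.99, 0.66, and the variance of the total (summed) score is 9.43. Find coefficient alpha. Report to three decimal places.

α = 0.730

ΣVar(i) = 0.85 + 0.77 + 1.99 + 0.66 = 4.27
α = (k/(k−1))·(1 − ΣVar(i)/σ²_total) = (4/3)·(1 − 4.27/9.43) = 0.730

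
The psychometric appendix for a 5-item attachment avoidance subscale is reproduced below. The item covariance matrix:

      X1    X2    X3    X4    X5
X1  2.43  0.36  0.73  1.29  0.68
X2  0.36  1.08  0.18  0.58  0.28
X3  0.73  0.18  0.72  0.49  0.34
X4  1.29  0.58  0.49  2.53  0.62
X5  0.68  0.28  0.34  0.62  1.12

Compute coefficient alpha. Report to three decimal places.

coefficient alpha = 0.731

Σσ²ᵢ = 2.43 + 1.08 + 0.72 + 2.53 + 1.12 = 7.88
Sum of the distinct covariances = 5.55
σ²_total = 7.88 + 2 × 5.55 = 18.98
α = (k/(k−1))·(1 − Σσ²ᵢ/σ²_total) = (5/4)·(1 − 7.88/18.98) = 0.731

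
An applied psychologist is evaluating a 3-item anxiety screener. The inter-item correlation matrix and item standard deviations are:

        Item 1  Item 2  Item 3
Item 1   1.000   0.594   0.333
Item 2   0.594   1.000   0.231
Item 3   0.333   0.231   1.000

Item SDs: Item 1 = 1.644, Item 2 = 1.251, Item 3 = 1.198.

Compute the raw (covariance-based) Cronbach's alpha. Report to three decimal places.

Σσ²ᵢ = 1.644² + 1.251² + 1.198² = 5.7029
Covariances σ_ij = r_ij · s_i · s_j:
  σ(Item 1,Item 2) = 0.594 × 1.644 × 1.251 = 1.2216
  σ(Item 1,Item 3) = 0.333 × 1.644 × 1.198 = 0.6558
  σ(Item 2,Item 3) = 0.231 × 1.251 × 1.198 = 0.3462
σ²_T = Σσ²ᵢ + 2·Σσ_ij = 5.7029 + 2 × 2.2236 = 10.1501
α = (3/2)·(1 − 5.7029/10.1501) = 0.657

Cronbach's alpha = 0.657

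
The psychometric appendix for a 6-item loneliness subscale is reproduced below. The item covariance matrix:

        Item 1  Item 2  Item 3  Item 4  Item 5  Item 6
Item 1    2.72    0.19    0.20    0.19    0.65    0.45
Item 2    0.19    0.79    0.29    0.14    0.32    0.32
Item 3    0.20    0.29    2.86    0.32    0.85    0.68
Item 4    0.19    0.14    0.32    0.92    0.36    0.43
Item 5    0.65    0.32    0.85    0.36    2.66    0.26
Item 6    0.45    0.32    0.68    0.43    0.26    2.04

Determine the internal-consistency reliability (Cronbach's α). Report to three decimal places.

Σσ²ᵢ = 2.72 + 0.79 + 2.86 + 0.92 + 2.66 + 2.04 = 11.99
Sum of the distinct covariances = 5.65
σ²_total = 11.99 + 2 × 5.65 = 23.29
α = (k/(k−1))·(1 − Σσ²ᵢ/σ²_total) = (6/5)·(1 − 11.99/23.29) = 0.582

α = 0.582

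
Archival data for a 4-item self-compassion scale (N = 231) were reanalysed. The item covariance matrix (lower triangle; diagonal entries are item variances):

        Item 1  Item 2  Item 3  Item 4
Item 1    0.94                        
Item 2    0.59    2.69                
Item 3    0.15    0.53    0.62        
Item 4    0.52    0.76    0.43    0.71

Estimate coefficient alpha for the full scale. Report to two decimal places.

coefficient alpha = 0.73

Σσᵢ² = 0.94 + 2.69 + 0.62 + 0.71 = 4.96
Σ_{i<j} σ_ij = 2.98
σ²_total = 4.96 + 2 × 2.98 = 10.92
α = (k/(k−1))·(1 − Σσᵢ²/σ²_total) = (4/3)·(1 − 4.96/10.92) = 0.73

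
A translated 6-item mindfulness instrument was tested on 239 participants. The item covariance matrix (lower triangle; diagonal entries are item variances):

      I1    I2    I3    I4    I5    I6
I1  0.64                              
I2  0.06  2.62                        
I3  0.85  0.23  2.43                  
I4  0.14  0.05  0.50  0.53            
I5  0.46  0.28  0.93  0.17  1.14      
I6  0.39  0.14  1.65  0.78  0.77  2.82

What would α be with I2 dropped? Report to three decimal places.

Remaining items: I1, I3, I4, I5, I6 (k = 5).
ΣVar(i) = 0.64 + 2.43 + 0.53 + 1.14 + 2.82 = 7.56
Var(T) = 7.56 + 2 × 6.64 = 20.84
α (item deleted) = (5/4)·(1 − 7.56/20.84) = 0.797

α = 0.797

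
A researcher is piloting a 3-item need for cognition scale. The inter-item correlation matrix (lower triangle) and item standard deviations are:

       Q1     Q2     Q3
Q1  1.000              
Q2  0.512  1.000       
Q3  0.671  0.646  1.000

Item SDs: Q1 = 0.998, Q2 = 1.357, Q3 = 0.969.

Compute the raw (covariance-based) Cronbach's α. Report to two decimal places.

Cronbach's α = 0.81

Σσ²ᵢ = 0.998² + 1.357² + 0.969² = 3.7764
Covariances σ_ij = r_ij · s_i · s_j:
  σ(Q1,Q2) = 0.512 × 0.998 × 1.357 = 0.6934
  σ(Q1,Q3) = 0.671 × 0.998 × 0.969 = 0.6489
  σ(Q2,Q3) = 0.646 × 1.357 × 0.969 = 0.8494
σ²_T = Σσ²ᵢ + 2·Σσ_ij = 3.7764 + 2 × 2.1917 = 8.1598
α = (3/2)·(1 − 3.7764/8.1598) = 0.81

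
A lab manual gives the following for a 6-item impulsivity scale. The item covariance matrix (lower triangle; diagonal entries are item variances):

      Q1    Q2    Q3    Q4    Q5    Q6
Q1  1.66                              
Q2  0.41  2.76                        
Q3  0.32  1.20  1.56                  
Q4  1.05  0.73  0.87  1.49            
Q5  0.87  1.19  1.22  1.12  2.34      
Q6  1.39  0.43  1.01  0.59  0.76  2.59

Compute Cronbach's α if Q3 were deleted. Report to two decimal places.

Remaining items: Q1, Q2, Q4, Q5, Q6 (k = 5).
Σσᵢ² = 1.66 + 2.76 + 1.49 + 2.34 + 2.59 = 10.84
total variance = 10.84 + 2 × 8.54 = 27.92
α (item deleted) = (5/4)·(1 − 10.84/27.92) = 0.76

Cronbach's α = 0.76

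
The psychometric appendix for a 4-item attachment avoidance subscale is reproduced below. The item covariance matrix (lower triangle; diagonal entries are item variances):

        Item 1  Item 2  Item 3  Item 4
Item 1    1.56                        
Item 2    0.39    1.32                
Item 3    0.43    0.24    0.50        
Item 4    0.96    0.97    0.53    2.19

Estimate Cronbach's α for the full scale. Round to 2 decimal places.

Σσᵢ² = 1.56 + 1.32 + 0.50 + 2.19 = 5.57
Sum of the distinct covariances = 3.52
Var(T) = 5.57 + 2 × 3.52 = 12.61
α = (k/(k−1))·(1 − Σσᵢ²/Var(T)) = (4/3)·(1 − 5.57/12.61) = 0.74

α = 0.74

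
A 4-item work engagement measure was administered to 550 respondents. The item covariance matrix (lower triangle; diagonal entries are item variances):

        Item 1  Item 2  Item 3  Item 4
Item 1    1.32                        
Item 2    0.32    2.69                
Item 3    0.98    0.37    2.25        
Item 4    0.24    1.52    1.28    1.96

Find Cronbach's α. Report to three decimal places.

Cronbach's α = 0.712

sum of item variances = 1.32 + 2.69 + 2.25 + 1.96 = 8.22
Sum of the distinct covariances = 4.71
Var(T) = 8.22 + 2 × 4.71 = 17.64
α = (k/(k−1))·(1 − sum of item variances/Var(T)) = (4/3)·(1 − 8.22/17.64) = 0.712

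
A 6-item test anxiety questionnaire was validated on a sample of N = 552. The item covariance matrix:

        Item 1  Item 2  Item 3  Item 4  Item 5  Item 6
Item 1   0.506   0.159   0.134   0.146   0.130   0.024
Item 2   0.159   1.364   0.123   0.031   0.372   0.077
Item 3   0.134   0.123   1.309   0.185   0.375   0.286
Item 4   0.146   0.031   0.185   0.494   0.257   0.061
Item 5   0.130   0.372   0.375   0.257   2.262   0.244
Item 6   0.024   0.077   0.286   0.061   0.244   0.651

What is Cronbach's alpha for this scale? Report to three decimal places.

sum of item variances = 0.506 + 1.364 + 1.309 + 0.494 + 2.262 + 0.651 = 6.586
Sum of off-diagonal covariances = 2.604
Var(T) = 6.586 + 2 × 2.604 = 11.794
α = (k/(k−1))·(1 − sum of item variances/Var(T)) = (6/5)·(1 − 6.586/11.794) = 0.530

Cronbach's alpha = 0.530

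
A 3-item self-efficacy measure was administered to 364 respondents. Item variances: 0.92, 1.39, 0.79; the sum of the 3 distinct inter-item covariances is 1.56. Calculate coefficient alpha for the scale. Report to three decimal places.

sum of item variances = 0.92 + 1.39 + 0.79 = 3.10
Sum of distinct covariances = 1.56
total variance = sum of item variances + 2·Σcov = 3.10 + 2 × 1.56 = 6.22
α = (3/2)·(1 − 3.10/6.22) = 0.752

coefficient alpha = 0.752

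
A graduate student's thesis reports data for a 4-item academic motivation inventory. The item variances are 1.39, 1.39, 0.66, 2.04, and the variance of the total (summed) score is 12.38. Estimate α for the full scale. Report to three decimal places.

sum of item variances = 1.39 + 1.39 + 0.66 + 2.04 = 5.48
α = (k/(k−1))·(1 − sum of item variances/total variance) = (4/3)·(1 − 5.48/12.38) = 0.743

α = 0.743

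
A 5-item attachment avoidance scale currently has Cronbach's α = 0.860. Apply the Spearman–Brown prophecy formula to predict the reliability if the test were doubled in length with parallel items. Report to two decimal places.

predicted reliability = 0.92

Length factor m = 2
α' = m·α / (1 + (m−1)·α)
   = 2 × 0.860 / (1 + (2 − 1) × 0.860)
   = 1.7200 / 1.8600 = 0.92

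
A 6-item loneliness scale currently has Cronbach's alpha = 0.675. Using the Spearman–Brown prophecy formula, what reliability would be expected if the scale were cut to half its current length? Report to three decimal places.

Length factor m = 1/2
α' = m·α / (1 − (1−m)·α)
   = 1/2 × 0.675 / (1 − (1 − 1/2) × 0.675)
   = 0.3375 / 0.6625 = 0.509

predicted reliability = 0.509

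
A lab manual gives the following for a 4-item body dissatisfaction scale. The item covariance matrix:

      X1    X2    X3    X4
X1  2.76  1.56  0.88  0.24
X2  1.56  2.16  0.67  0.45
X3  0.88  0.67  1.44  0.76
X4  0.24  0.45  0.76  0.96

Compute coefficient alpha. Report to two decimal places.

α = 0.74

sum of item variances = 2.76 + 2.16 + 1.44 + 0.96 = 7.32
Sum of the distinct covariances = 4.56
Var(T) = 7.32 + 2 × 4.56 = 16.44
α = (k/(k−1))·(1 − sum of item variances/Var(T)) = (4/3)·(1 − 7.32/16.44) = 0.74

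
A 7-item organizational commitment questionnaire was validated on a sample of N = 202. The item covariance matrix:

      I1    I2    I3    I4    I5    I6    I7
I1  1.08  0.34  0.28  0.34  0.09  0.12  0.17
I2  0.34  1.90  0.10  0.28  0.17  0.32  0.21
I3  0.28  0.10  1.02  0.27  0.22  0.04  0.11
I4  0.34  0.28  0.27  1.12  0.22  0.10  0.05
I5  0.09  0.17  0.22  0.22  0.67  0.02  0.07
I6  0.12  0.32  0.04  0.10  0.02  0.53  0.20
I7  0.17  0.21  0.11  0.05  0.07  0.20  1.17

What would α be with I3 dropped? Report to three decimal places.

Remaining items: I1, I2, I4, I5, I6, I7 (k = 6).
sum of item variances = 1.08 + 1.90 + 1.12 + 0.67 + 0.53 + 1.17 = 6.47
σ²_total = 6.47 + 2 × 2.70 = 11.87
α (item deleted) = (6/5)·(1 − 6.47/11.87) = 0.546

α = 0.546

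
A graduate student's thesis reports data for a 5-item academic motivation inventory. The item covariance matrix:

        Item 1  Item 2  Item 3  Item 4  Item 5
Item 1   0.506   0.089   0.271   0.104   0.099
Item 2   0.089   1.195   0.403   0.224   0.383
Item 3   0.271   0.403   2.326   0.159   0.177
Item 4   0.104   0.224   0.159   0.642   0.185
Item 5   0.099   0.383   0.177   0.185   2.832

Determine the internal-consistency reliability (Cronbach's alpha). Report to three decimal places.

Σσᵢ² = 0.506 + 1.195 + 2.326 + 0.642 + 2.832 = 7.501
Sum of the distinct covariances = 2.094
Var(T) = 7.501 + 2 × 2.094 = 11.689
α = (k/(k−1))·(1 − Σσᵢ²/Var(T)) = (5/4)·(1 − 7.501/11.689) = 0.448

Cronbach's alpha = 0.448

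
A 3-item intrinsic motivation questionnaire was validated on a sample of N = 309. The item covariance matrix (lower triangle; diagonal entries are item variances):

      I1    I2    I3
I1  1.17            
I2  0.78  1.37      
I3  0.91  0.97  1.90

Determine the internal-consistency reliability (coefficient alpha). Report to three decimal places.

α = 0.818

Σσ²ᵢ = 1.17 + 1.37 + 1.90 = 4.44
Sum of the distinct covariances = 2.66
σ²_T = 4.44 + 2 × 2.66 = 9.76
α = (k/(k−1))·(1 − Σσ²ᵢ/σ²_T) = (3/2)·(1 − 4.44/9.76) = 0.818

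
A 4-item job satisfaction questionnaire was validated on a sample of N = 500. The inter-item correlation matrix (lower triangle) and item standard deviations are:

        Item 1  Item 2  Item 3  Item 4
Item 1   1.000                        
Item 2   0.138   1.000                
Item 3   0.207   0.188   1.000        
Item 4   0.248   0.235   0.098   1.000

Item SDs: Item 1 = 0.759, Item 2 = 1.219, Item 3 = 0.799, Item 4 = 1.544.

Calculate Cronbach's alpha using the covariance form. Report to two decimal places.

α = 0.45

Σσ²ᵢ = 0.759² + 1.219² + 0.799² + 1.544² = 5.0844
Covariances σ_ij = r_ij · s_i · s_j:
  σ(Item 1,Item 2) = 0.138 × 0.759 × 1.219 = 0.1277
  σ(Item 1,Item 3) = 0.207 × 0.759 × 0.799 = 0.1255
  σ(Item 1,Item 4) = 0.248 × 0.759 × 1.544 = 0.2906
  σ(Item 2,Item 3) = 0.188 × 1.219 × 0.799 = 0.1831
  σ(Item 2,Item 4) = 0.235 × 1.219 × 1.544 = 0.4423
  σ(Item 3,Item 4) = 0.098 × 0.799 × 1.544 = 0.1209
σ²_T = Σσ²ᵢ + 2·Σσ_ij = 5.0844 + 2 × 1.2901 = 7.6646
α = (4/3)·(1 − 5.0844/7.6646) = 0.45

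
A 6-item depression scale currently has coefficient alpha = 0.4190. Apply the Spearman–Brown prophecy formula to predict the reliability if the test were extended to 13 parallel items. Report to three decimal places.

Length factor m = 13/6 = 2.1667
α' = m·α / (1 + (m−1)·α)
   = 13/6 × 0.4190 / (1 + (13/6 − 1) × 0.4190)
   = 0.9078 / 1.4888 = 0.610

predicted reliability = 0.610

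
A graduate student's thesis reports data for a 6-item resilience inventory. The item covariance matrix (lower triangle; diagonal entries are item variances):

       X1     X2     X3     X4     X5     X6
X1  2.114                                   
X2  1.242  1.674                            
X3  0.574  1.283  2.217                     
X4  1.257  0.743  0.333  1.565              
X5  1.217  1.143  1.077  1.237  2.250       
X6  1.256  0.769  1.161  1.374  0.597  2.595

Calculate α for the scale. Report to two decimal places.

ΣVar(i) = 2.114 + 1.674 + 2.217 + 1.565 + 2.250 + 2.595 = 12.415
Σ_{i<j} σ_ij = 15.263
total variance = 12.415 + 2 × 15.263 = 42.941
α = (k/(k−1))·(1 − ΣVar(i)/total variance) = (6/5)·(1 − 12.415/42.941) = 0.85

α = 0.85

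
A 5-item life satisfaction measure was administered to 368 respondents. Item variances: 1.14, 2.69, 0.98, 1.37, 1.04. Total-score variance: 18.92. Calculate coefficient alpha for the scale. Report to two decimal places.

Σσᵢ² = 1.14 + 2.69 + 0.98 + 1.37 + 1.04 = 7.22
α = (k/(k−1))·(1 − Σσᵢ²/total variance) = (5/4)·(1 − 7.22/18.92) = 0.77

α = 0.77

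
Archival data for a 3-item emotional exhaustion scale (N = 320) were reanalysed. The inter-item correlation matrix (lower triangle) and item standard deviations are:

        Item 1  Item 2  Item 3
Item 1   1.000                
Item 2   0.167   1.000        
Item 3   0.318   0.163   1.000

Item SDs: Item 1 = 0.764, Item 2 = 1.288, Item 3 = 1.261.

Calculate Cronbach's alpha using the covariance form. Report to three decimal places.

Σσ²ᵢ = 0.764² + 1.288² + 1.261² = 3.8328
Covariances σ_ij = r_ij · s_i · s_j:
  σ(Item 1,Item 2) = 0.167 × 0.764 × 1.288 = 0.1643
  σ(Item 1,Item 3) = 0.318 × 0.764 × 1.261 = 0.3064
  σ(Item 2,Item 3) = 0.163 × 1.288 × 1.261 = 0.2647
σ²_T = Σσ²ᵢ + 2·Σσ_ij = 3.8328 + 2 × 0.7354 = 5.3036
α = (3/2)·(1 − 3.8328/5.3036) = 0.416

Cronbach's alpha = 0.416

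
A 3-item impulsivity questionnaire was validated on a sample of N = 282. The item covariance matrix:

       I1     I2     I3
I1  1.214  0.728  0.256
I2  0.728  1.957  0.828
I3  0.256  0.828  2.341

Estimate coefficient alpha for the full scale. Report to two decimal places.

Σσᵢ² = 1.214 + 1.957 + 2.341 = 5.512
Sum of the distinct covariances = 1.812
σ²_T = 5.512 + 2 × 1.812 = 9.136
α = (k/(k−1))·(1 − Σσᵢ²/σ²_T) = (3/2)·(1 − 5.512/9.136) = 0.60

coefficient alpha = 0.60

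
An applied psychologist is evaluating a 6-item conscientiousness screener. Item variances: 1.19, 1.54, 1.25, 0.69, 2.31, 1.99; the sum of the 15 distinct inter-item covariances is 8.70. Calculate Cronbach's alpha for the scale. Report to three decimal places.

Cronbach's alpha = 0.792

sum of item variances = 1.19 + 1.54 + 1.25 + 0.69 + 2.31 + 1.99 = 8.97
Sum of distinct covariances = 8.70
σ²_total = sum of item variances + 2·Σcov = 8.97 + 2 × 8.70 = 26.37
α = (6/5)·(1 − 8.97/26.37) = 0.792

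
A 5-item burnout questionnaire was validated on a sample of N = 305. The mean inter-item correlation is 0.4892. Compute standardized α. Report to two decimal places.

Standardized α = k·r̄ / (1 + (k−1)·r̄) = 5 × 0.4892 / (1 + 4 × 0.4892)
  = 2.4460 / 2.9568 = 0.83

standardized α = 0.83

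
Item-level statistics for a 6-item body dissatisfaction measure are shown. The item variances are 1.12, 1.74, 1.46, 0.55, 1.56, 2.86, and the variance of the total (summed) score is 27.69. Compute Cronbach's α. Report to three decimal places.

ΣVar(i) = 1.12 + 1.74 + 1.46 + 0.55 + 1.56 + 2.86 = 9.29
α = (k/(k−1))·(1 − ΣVar(i)/total variance) = (6/5)·(1 − 9.29/27.69) = 0.797

α = 0.797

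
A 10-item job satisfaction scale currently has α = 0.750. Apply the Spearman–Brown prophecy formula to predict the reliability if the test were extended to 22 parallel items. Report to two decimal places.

Length factor m = 22/10 = 2.2000
α' = m·α / (1 + (m−1)·α)
   = 22/10 × 0.750 / (1 + (22/10 − 1) × 0.750)
   = 1.6500 / 1.9000 = 0.87

predicted reliability = 0.87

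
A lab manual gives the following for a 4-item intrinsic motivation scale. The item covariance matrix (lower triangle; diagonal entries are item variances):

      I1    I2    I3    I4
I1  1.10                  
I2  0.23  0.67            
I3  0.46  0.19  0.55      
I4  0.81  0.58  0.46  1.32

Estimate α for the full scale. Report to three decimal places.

ΣVar(i) = 1.10 + 0.67 + 0.55 + 1.32 = 3.64
Σ_{i<j} σ_ij = 2.73
total variance = 3.64 + 2 × 2.73 = 9.10
α = (k/(k−1))·(1 − ΣVar(i)/total variance) = (4/3)·(1 − 3.64/9.10) = 0.800

α = 0.800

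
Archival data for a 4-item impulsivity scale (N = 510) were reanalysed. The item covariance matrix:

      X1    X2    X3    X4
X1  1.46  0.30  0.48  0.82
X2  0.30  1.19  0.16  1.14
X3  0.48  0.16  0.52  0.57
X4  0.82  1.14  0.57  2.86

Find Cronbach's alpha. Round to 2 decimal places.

ΣVar(i) = 1.46 + 1.19 + 0.52 + 2.86 = 6.03
Σ_{i<j} σ_ij = 3.47
Var(T) = 6.03 + 2 × 3.47 = 12.97
α = (k/(k−1))·(1 − ΣVar(i)/Var(T)) = (4/3)·(1 − 6.03/12.97) = 0.71

Cronbach's alpha = 0.71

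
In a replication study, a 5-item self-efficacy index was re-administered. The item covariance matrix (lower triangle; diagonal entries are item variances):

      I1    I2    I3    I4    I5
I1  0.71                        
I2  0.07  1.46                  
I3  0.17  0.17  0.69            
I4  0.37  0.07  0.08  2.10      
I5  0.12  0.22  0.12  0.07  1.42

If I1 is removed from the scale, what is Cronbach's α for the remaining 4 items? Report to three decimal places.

α = 0.273

Remaining items: I2, I3, I4, I5 (k = 4).
Σσᵢ² = 1.46 + 0.69 + 2.10 + 1.42 = 5.67
σ²_total = 5.67 + 2 × 0.73 = 7.13
α (item deleted) = (4/3)·(1 − 5.67/7.13) = 0.273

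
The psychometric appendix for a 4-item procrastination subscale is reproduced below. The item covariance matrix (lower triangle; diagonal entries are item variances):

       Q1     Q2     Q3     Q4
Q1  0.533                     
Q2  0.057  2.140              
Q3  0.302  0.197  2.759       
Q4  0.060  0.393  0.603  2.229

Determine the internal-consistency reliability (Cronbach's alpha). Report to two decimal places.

ΣVar(i) = 0.533 + 2.140 + 2.759 + 2.229 = 7.661
Sum of off-diagonal covariances = 1.612
total variance = 7.661 + 2 × 1.612 = 10.885
α = (k/(k−1))·(1 − ΣVar(i)/total variance) = (4/3)·(1 − 7.661/10.885) = 0.39

Cronbach's alpha = 0.39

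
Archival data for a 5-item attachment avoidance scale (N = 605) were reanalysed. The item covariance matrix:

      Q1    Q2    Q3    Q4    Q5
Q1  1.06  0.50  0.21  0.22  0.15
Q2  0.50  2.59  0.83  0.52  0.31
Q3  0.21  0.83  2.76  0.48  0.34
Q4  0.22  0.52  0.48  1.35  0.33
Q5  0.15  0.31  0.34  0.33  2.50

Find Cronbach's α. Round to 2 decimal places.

α = 0.54

ΣVar(i) = 1.06 + 2.59 + 2.76 + 1.35 + 2.50 = 10.26
Sum of off-diagonal covariances = 3.89
σ²_total = 10.26 + 2 × 3.89 = 18.04
α = (k/(k−1))·(1 − ΣVar(i)/σ²_total) = (5/4)·(1 − 10.26/18.04) = 0.54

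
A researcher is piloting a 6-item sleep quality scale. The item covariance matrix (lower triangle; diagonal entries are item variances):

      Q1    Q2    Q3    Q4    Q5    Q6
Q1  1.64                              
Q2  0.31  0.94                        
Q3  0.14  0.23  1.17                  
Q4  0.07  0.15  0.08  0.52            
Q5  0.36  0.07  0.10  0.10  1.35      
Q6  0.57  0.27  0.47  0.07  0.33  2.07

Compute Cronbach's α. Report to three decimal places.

ΣVar(i) = 1.64 + 0.94 + 1.17 + 0.52 + 1.35 + 2.07 = 7.69
Sum of the distinct covariances = 3.32
σ²_total = 7.69 + 2 × 3.32 = 14.33
α = (k/(k−1))·(1 − ΣVar(i)/σ²_total) = (6/5)·(1 − 7.69/14.33) = 0.556

α = 0.556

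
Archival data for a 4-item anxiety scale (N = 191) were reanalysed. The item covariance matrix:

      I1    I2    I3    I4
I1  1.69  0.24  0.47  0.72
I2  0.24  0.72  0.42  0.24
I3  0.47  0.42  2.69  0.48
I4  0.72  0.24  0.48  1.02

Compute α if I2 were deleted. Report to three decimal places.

Remaining items: I1, I3, I4 (k = 3).
ΣVar(i) = 1.69 + 2.69 + 1.02 = 5.40
total variance = 5.40 + 2 × 1.67 = 8.74
α (item deleted) = (3/2)·(1 − 5.40/8.74) = 0.573

α = 0.573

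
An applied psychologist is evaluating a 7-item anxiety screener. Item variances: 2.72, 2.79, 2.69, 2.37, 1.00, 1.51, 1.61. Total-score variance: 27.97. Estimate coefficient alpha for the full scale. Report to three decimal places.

coefficient alpha = 0.554

sum of item variances = 2.72 + 2.79 + 2.69 + 2.37 + 1.00 + 1.51 + 1.61 = 14.69
α = (k/(k−1))·(1 − sum of item variances/σ²_total) = (7/6)·(1 − 14.69/27.97) = 0.554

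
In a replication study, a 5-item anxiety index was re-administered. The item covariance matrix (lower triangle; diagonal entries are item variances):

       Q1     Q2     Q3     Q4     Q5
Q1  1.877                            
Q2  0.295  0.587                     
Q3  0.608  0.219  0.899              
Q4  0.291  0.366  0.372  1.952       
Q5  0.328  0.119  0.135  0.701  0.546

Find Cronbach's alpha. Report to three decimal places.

sum of item variances = 1.877 + 0.587 + 0.899 + 1.952 + 0.546 = 5.861
Sum of the distinct covariances = 3.434
σ²_total = 5.861 + 2 × 3.434 = 12.729
α = (k/(k−1))·(1 − sum of item variances/σ²_total) = (5/4)·(1 − 5.861/12.729) = 0.674

α = 0.674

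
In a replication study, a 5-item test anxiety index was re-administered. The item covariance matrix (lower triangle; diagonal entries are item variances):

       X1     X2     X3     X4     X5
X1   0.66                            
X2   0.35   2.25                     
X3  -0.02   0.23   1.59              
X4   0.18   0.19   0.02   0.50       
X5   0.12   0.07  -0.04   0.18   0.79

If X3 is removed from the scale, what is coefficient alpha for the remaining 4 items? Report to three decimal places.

Remaining items: X1, X2, X4, X5 (k = 4).
Σσᵢ² = 0.66 + 2.25 + 0.50 + 0.79 = 4.20
total variance = 4.20 + 2 × 1.09 = 6.38
α (item deleted) = (4/3)·(1 − 4.20/6.38) = 0.456

coefficient alpha = 0.456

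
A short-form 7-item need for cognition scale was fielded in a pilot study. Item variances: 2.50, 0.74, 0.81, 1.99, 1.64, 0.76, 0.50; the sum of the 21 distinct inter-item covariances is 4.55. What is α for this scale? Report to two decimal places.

Σσ²ᵢ = 2.50 + 0.74 + 0.81 + 1.99 + 1.64 + 0.76 + 0.50 = 8.94
Sum of distinct covariances = 4.55
Var(T) = Σσ²ᵢ + 2·Σcov = 8.94 + 2 × 4.55 = 18.04
α = (7/6)·(1 − 8.94/18.04) = 0.59

α = 0.59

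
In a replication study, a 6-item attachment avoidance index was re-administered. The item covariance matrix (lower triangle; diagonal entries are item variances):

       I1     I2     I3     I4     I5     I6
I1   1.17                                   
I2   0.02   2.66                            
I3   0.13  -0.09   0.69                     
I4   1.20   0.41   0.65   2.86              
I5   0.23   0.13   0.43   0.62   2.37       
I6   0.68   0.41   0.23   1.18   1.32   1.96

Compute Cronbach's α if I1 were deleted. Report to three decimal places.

Remaining items: I2, I3, I4, I5, I6 (k = 5).
sum of item variances = 2.66 + 0.69 + 2.86 + 2.37 + 1.96 = 10.54
Var(T) = 10.54 + 2 × 5.29 = 21.12
α (item deleted) = (5/4)·(1 − 10.54/21.12) = 0.626

α = 0.626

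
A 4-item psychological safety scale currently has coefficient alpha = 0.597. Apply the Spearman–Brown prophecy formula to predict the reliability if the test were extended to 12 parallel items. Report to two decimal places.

predicted reliability = 0.82

Length factor m = 12/4 = 3.0000
α' = m·α / (1 + (m−1)·α)
   = 12/4 × 0.597 / (1 + (12/4 − 1) × 0.597)
   = 1.7910 / 2.1940 = 0.82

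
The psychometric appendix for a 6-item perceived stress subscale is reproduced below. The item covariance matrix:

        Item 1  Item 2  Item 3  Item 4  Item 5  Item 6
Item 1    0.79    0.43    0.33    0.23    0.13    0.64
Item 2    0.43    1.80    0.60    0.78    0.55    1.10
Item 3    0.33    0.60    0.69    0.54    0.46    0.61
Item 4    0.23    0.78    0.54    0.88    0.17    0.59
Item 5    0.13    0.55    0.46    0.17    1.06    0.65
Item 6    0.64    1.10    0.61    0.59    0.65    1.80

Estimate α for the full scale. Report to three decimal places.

α = 0.828

Σσᵢ² = 0.79 + 1.80 + 0.69 + 0.88 + 1.06 + 1.80 = 7.02
Σ_{i<j} σ_ij = 7.81
total variance = 7.02 + 2 × 7.81 = 22.64
α = (k/(k−1))·(1 − Σσᵢ²/total variance) = (6/5)·(1 − 7.02/22.64) = 0.828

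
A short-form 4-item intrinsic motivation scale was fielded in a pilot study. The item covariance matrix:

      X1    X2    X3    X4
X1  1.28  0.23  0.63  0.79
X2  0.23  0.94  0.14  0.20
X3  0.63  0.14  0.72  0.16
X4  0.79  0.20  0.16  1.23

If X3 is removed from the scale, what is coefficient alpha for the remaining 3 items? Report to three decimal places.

α = 0.621

Remaining items: X1, X2, X4 (k = 3).
ΣVar(i) = 1.28 + 0.94 + 1.23 = 3.45
σ²_T = 3.45 + 2 × 1.22 = 5.89
α (item deleted) = (3/2)·(1 − 3.45/5.89) = 0.621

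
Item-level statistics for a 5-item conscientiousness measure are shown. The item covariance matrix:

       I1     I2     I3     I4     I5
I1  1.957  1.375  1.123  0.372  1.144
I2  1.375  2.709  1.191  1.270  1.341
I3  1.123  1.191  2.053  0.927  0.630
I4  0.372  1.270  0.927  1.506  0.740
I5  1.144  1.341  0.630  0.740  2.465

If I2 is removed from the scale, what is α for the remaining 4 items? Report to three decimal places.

Remaining items: I1, I3, I4, I5 (k = 4).
sum of item variances = 1.957 + 2.053 + 1.506 + 2.465 = 7.981
σ²_total = 7.981 + 2 × 4.936 = 17.853
α (item deleted) = (4/3)·(1 − 7.981/17.853) = 0.737

α = 0.737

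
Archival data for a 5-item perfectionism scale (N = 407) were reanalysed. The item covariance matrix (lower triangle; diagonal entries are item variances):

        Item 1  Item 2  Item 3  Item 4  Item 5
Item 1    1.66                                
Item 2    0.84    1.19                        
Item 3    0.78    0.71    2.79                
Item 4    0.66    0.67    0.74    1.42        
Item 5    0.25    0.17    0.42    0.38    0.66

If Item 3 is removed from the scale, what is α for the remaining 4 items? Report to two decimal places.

Remaining items: Item 1, Item 2, Item 4, Item 5 (k = 4).
Σσᵢ² = 1.66 + 1.19 + 1.42 + 0.66 = 4.93
σ²_total = 4.93 + 2 × 2.97 = 10.87
α (item deleted) = (4/3)·(1 − 4.93/10.87) = 0.73

α = 0.73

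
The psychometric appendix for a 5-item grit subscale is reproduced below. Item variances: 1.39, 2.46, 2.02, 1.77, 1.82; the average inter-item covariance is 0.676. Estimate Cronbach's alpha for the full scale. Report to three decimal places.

Σσ²ᵢ = 1.39 + 2.46 + 2.02 + 1.77 + 1.82 = 9.46
Sum of the 10 distinct covariances = 10 × 0.676 = 6.760
σ²_T = Σσ²ᵢ + 2·Σcov = 9.46 + 2 × 6.760 = 22.980
α = (5/4)·(1 − 9.46/22.980) = 0.735

Cronbach's alpha = 0.735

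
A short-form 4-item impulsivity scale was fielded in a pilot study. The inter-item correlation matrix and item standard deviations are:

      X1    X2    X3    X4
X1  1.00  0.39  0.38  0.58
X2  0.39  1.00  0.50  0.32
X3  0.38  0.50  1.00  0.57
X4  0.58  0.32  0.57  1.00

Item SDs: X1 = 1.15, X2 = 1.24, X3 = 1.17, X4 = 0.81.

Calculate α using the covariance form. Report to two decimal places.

Σσ²ᵢ = 1.15² + 1.24² + 1.17² + 0.81² = 4.8851
Covariances σ_ij = r_ij · s_i · s_j:
  σ(X1,X2) = 0.39 × 1.15 × 1.24 = 0.5561
  σ(X1,X3) = 0.38 × 1.15 × 1.17 = 0.5113
  σ(X1,X4) = 0.58 × 1.15 × 0.81 = 0.5403
  σ(X2,X3) = 0.50 × 1.24 × 1.17 = 0.7254
  σ(X2,X4) = 0.32 × 1.24 × 0.81 = 0.3214
  σ(X3,X4) = 0.57 × 1.17 × 0.81 = 0.5402
σ²_T = Σσ²ᵢ + 2·Σσ_ij = 4.8851 + 2 × 3.1947 = 11.2745
α = (4/3)·(1 − 4.8851/11.2745) = 0.76

α = 0.76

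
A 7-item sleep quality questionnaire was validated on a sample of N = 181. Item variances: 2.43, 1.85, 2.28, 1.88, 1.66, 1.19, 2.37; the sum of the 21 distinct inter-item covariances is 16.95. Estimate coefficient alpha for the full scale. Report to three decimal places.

α = 0.832

ΣVar(i) = 2.43 + 1.85 + 2.28 + 1.88 + 1.66 + 1.19 + 2.37 = 13.66
Sum of distinct covariances = 16.95
σ²_T = ΣVar(i) + 2·Σcov = 13.66 + 2 × 16.95 = 47.56
α = (7/6)·(1 − 13.66/47.56) = 0.832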